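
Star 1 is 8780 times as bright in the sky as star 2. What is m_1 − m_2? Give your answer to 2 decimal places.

Pogson: Δm = −2.5 log₁₀(ratio) = −2.5 log₁₀(8780) = −2.5 × 3.9435 = -9.859
Star 1 is brighter, so it has the smaller magnitude: the difference is negative.

m_1 − m_2 ≈ -9.86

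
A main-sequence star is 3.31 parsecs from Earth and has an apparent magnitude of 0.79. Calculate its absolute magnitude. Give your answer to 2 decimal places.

5 log₁₀(d/10 pc) = 5 log₁₀(3.310) − 5 = -2.401
M = m − 5 log₁₀(d/10) = 0.79 + 2.401 = 3.191

M ≈ 3.19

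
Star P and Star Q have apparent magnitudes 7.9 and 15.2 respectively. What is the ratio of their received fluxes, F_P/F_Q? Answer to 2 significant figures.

Magnitude difference = -7.3
Flux ratio = 10^(−0.4 Δm) = 10^(−0.4 × -7.3) = 10^2.920 = 831.8

F_P/F_Q ≈ 830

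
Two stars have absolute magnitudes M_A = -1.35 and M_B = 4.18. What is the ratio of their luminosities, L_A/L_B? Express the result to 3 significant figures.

L_A/L_B ≈ 163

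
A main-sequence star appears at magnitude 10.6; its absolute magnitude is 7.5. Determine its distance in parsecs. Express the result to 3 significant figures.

Distance modulus: m − M = 10.6 − (7.5) = 3.100
m − M = 5 log₁₀ d − 5
log₁₀ d = (m − M)/5 + 1 = 1.6200
d = 10^1.6200 = 41.69 pc

d ≈ 41.7 pc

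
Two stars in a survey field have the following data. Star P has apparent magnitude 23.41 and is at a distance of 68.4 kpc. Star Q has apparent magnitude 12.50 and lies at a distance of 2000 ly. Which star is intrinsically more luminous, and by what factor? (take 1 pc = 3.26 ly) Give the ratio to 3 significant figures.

Star P: d = 68.4 kpc = 68400 pc
Star P: M = m − 5 log₁₀ d + 5 = 23.41 − 5·4.8351 + 5 = 4.235
Star Q: d = 2000 ly / 3.26 = 613.5 pc
Star Q: M = m − 5 log₁₀ d + 5 = 12.50 − 5·2.7878 + 5 = 3.561
ΔM = M_P − M_Q = 4.235 − (3.561) = 0.674; smaller M is more luminous → Star Q.
L ratio = 10^(0.4 |ΔM|) = 10^0.270 = 1.860

Star Q is more luminous, by a factor of 1.86.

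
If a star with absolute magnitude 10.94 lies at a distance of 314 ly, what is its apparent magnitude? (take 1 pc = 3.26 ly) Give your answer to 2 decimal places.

d = 314 ly / 3.26 = 96.32 pc
m = M + 5 log₁₀ d − 5 = 10.94 + 5·1.9837 − 5 = 15.859

m ≈ 15.86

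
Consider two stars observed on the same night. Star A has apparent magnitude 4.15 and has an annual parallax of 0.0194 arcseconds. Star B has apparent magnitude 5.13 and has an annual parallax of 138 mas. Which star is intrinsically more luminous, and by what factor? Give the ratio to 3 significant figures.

Star A: d = 1/p = 1/0.0194″ = 51.55 pc
Star A: M = m − 5 log₁₀ d + 5 = 4.15 − 5·1.7122 + 5 = 0.589
Star B: p = 138 mas = 0.138″ → d = 1/p = 7.246 pc
Star B: M = m − 5 log₁₀ d + 5 = 5.13 − 5·0.8601 + 5 = 5.829
ΔM = M_A − M_B = 0.589 − (5.829) = -5.240; smaller M is more luminous → Star A.
L ratio = 10^(0.4 |ΔM|) = 10^2.096 = 124.8

Star A is more luminous, by a factor of 125.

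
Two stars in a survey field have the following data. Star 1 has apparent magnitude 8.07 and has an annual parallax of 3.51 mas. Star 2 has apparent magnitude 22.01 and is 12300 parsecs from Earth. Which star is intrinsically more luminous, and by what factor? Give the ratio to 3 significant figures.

Star 1 is more luminous, by a factor of 202.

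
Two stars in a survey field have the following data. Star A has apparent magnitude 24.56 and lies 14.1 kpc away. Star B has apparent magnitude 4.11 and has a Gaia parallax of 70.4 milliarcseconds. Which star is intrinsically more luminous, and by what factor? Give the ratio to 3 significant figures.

Star B is more luminous, by a factor of 154.

Star A: d = 14.1 kpc = 14100 pc
Star A: M = m − 5 log₁₀ d + 5 = 24.56 − 5·4.1492 + 5 = 8.814
Star B: p = 70.4 mas = 0.0704″ → d = 1/p = 14.20 pc
Star B: M = m − 5 log₁₀ d + 5 = 4.11 − 5·1.1524 + 5 = 3.348
ΔM = M_A − M_B = 8.814 − (3.348) = 5.466; smaller M is more luminous → Star B.
L ratio = 10^(0.4 |ΔM|) = 10^2.186 = 153.6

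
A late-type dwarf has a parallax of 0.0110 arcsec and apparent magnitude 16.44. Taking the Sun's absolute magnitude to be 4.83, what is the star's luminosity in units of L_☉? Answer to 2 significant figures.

L/L_☉ ≈ 1.9×10^-3

d = 1/p = 1/0.0110″ = 90.91 pc
M = m − 5 log₁₀ d + 5 = 16.44 − 5·1.9586 + 5 = 11.647
M − M_☉ = 11.647 − 4.83 = 6.817
L/L_☉ = 10^(−0.4 × 6.817) = 1.876×10^-3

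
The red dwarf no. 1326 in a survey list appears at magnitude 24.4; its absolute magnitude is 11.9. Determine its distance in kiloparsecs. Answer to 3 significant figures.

μ = m − M = 12.500
m − M = 5 log₁₀ d − 5
log₁₀ d = (m − M)/5 + 1 = 3.5000
d = 10^3.5000 = 3162 pc
= 3.162 kpc

d ≈ 3.16 kpc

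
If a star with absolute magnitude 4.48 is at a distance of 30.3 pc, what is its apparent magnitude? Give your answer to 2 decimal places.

m ≈ 6.89

m = M + 5 log₁₀ d − 5 = 4.48 + 5·1.4814 − 5 = 6.887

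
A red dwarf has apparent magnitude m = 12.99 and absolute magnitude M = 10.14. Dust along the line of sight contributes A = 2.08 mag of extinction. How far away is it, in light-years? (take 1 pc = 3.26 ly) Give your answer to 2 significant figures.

m − M = 5 log₁₀(d/10 pc) + A  ⇒  12.99 − (10.14) − 2.08 = 5 log₁₀(d/10)
0.770 = 5 log₁₀(d/10)
log₁₀ d = (m − M − A)/5 + 1 = 1.1540
d = 10^1.1540 = 14.26 pc
= 46.47 ly

d ≈ 46 ly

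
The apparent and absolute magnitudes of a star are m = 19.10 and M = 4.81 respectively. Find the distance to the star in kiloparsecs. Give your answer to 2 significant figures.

d ≈ 7.2 kpc

Distance modulus: m − M = 19.10 − (4.81) = 14.290
m − M = 5 log₁₀ d − 5
log₁₀ d = (m − M)/5 + 1 = 3.8580
d = 10^3.8580 = 7211 pc
= 7.211 kpc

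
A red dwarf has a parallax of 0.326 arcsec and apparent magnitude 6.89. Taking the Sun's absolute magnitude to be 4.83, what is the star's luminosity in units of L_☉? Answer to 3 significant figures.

d = 1/p = 1/0.326″ = 3.067 pc
M = m − 5 log₁₀ d + 5 = 6.89 − 5·0.4868 + 5 = 9.456
M − M_☉ = 9.456 − 4.83 = 4.626
L/L_☉ = 10^(−0.4 × 4.626) = 0.01411

L/L_☉ ≈ 0.0141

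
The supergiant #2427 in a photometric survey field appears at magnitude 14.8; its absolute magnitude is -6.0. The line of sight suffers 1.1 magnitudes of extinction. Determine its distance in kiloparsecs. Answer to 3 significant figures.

d ≈ 87.1 kpc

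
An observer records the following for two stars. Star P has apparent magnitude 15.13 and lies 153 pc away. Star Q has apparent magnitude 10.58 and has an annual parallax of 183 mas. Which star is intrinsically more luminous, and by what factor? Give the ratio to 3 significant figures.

Star P is more luminous, by a factor of 11.9.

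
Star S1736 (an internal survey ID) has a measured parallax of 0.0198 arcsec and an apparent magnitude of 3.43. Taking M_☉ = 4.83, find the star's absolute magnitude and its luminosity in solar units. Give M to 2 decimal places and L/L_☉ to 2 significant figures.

d = 1/p = 1/0.0198″ = 50.51 pc
M = m − 5 log₁₀ d + 5 = 3.43 − 5·1.7033 + 5 = -0.087
M − M_☉ = -0.087 − 4.83 = -4.917
L/L_☉ = 10^(−0.4 × -4.917) = 92.61

M ≈ -0.09; L/L_☉ ≈ 93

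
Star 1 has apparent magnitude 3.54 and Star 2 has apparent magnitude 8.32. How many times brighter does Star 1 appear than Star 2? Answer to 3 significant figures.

81.7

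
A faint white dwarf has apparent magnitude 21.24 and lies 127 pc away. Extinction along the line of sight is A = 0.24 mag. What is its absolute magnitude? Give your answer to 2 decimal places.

5 log₁₀(d/10 pc) = 5 log₁₀(127.0) − 5 = 5.519
M = m − 5 log₁₀(d/10) − A = 21.24 − 5.519 − 0.24 = 15.481

M ≈ 15.48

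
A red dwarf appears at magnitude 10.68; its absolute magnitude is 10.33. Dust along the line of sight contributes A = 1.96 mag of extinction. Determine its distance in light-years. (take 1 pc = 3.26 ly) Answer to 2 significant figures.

d ≈ 16 ly

m − M = 5 log₁₀(d/10 pc) + A  ⇒  10.68 − (10.33) − 1.96 = 5 log₁₀(d/10)
-1.610 = 5 log₁₀(d/10)
log₁₀ d = (m − M − A)/5 + 1 = 0.6780
d = 10^0.6780 = 4.764 pc
= 15.53 ly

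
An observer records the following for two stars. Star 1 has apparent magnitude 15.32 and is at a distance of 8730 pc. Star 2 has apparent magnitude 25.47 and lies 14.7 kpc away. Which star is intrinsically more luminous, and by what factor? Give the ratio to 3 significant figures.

Star 1 is more luminous, by a factor of 4050.

Star 1: M = m − 5 log₁₀ d + 5 = 15.32 − 5·3.9410 + 5 = 0.615
Star 2: d = 14.7 kpc = 14700 pc
Star 2: M = m − 5 log₁₀ d + 5 = 25.47 − 5·4.1673 + 5 = 9.633
ΔM = M_1 − M_2 = 0.615 − (9.633) = -9.018; smaller M is more luminous → Star 1.
L ratio = 10^(0.4 |ΔM|) = 10^3.607 = 4049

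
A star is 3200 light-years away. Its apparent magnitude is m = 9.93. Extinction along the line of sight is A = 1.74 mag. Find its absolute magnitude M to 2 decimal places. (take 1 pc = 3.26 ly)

M ≈ -1.77

d = 3200 ly / 3.26 = 981.6 pc
5 log₁₀(d/10 pc) = 5 log₁₀(981.6) − 5 = 9.960
M = m − 5 log₁₀(d/10) − A = 9.93 − 9.960 − 1.74 = -1.770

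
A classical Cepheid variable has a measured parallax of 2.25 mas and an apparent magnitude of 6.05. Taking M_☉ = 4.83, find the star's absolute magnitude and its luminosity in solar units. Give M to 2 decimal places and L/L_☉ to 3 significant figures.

M ≈ -2.19; L/L_☉ ≈ 642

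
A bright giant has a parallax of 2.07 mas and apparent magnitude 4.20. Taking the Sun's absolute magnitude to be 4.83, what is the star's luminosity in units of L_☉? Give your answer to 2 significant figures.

d = 1/p = 1000/2.07 mas = 483.1 pc
M = m − 5 log₁₀ d + 5 = 4.20 − 5·2.6840 + 5 = -4.220
M − M_☉ = -4.220 − 4.83 = -9.050
L/L_☉ = 10^(−0.4 × -9.050) = 4169

L/L_☉ ≈ 4200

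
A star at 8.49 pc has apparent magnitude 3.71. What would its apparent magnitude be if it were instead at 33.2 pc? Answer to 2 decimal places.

m ≈ 6.67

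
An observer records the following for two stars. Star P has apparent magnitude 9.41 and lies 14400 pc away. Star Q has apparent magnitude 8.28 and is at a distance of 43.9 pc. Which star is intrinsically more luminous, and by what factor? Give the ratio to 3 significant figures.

Star P: M = m − 5 log₁₀ d + 5 = 9.41 − 5·4.1584 + 5 = -6.382
Star Q: M = m − 5 log₁₀ d + 5 = 8.28 − 5·1.6425 + 5 = 5.068
ΔM = M_P − M_Q = -6.382 − (5.068) = -11.449; smaller M is more luminous → Star P.
L ratio = 10^(0.4 |ΔM|) = 10^4.580 = 38000

Star P is more luminous, by a factor of 38000.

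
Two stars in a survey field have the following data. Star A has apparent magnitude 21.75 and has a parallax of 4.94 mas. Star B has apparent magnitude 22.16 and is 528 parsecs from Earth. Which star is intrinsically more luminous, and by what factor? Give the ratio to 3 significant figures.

Star A: p = 4.94 mas = 4.94×10^-3″ → d = 1/p = 202.4 pc
Star A: M = m − 5 log₁₀ d + 5 = 21.75 − 5·2.3063 + 5 = 15.219
Star B: M = m − 5 log₁₀ d + 5 = 22.16 − 5·2.7226 + 5 = 13.547
ΔM = M_A − M_B = 15.219 − (13.547) = 1.672; smaller M is more luminous → Star B.
L ratio = 10^(0.4 |ΔM|) = 10^0.669 = 4.664

Star B is more luminous, by a factor of 4.66.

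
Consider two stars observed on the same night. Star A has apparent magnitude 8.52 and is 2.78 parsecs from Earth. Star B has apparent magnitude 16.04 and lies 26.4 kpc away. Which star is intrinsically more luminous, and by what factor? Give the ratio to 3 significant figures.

Star A: M = m − 5 log₁₀ d + 5 = 8.52 − 5·0.4440 + 5 = 11.300
Star B: d = 26.4 kpc = 26400 pc
Star B: M = m − 5 log₁₀ d + 5 = 16.04 − 5·4.4216 + 5 = -1.068
ΔM = M_A − M_B = 11.300 − (-1.068) = 12.368; smaller M is more luminous → Star B.
L ratio = 10^(0.4 |ΔM|) = 10^4.947 = 88540

Star B is more luminous, by a factor of 88500.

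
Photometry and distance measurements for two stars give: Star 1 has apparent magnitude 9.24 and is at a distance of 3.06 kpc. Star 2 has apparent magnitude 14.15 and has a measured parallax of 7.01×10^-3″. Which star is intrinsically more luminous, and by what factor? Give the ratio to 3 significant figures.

Star 1 is more luminous, by a factor of 42400.

Star 1: d = 3.06 kpc = 3060 pc
Star 1: M = m − 5 log₁₀ d + 5 = 9.24 − 5·3.4857 + 5 = -3.189
Star 2: d = 1/p = 1/7.01×10^-3″ = 142.7 pc
Star 2: M = m − 5 log₁₀ d + 5 = 14.15 − 5·2.1543 + 5 = 8.379
ΔM = M_1 − M_2 = -3.189 − (8.379) = -11.567; smaller M is more luminous → Star 1.
L ratio = 10^(0.4 |ΔM|) = 10^4.627 = 42350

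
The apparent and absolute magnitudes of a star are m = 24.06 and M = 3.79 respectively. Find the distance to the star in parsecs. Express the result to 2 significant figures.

μ = m − M = 20.270
m − M = 5 log₁₀ d − 5
log₁₀ d = (m − M)/5 + 1 = 5.0540
d = 10^5.0540 = 113200 pc

d ≈ 110000 pc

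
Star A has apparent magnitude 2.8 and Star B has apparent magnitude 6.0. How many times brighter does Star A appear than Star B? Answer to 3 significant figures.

Δm = 2.8 − (6.0) = -3.2
Flux ratio = 10^(−0.4 Δm) = 10^(−0.4 × -3.2) = 10^1.280 = 19.05

19.1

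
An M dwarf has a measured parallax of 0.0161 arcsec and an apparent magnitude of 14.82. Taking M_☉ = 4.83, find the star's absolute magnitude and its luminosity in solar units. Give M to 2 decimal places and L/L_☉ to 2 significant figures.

M ≈ 10.85; L/L_☉ ≈ 3.9×10^-3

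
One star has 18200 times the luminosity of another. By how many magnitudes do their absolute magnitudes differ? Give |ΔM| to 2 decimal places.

Pogson: ΔM = −2.5 log₁₀(ratio) = −2.5 log₁₀(18200) = −2.5 × 4.2601 = -10.650

|ΔM| ≈ 10.65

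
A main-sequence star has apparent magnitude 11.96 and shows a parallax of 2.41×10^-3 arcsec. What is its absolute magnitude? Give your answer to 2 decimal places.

M ≈ 3.87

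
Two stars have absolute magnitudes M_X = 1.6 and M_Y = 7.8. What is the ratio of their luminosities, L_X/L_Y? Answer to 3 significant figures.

L_X/L_Y ≈ 302

ΔM = M_X − M_Y = -6.2
L_X/L_Y = 10^(−0.4 ΔM) = 10^2.480 = 302.0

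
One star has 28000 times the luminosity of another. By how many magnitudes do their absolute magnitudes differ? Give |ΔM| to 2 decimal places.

|ΔM| ≈ 11.12

Pogson: ΔM = −2.5 log₁₀(ratio) = −2.5 log₁₀(28000) = −2.5 × 4.4472 = -11.118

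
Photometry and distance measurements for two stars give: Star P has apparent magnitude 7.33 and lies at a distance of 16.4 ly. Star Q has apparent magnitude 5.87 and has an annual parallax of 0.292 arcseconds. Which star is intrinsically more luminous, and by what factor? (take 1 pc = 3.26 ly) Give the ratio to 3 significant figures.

Star P: d = 16.4 ly / 3.26 = 5.031 pc
Star P: M = m − 5 log₁₀ d + 5 = 7.33 − 5·0.7016 + 5 = 8.822
Star Q: d = 1/p = 1/0.292″ = 3.425 pc
Star Q: M = m − 5 log₁₀ d + 5 = 5.87 − 5·0.5346 + 5 = 8.197
ΔM = M_P − M_Q = 8.822 − (8.197) = 0.625; smaller M is more luminous → Star Q.
L ratio = 10^(0.4 |ΔM|) = 10^0.250 = 1.778

Star Q is more luminous, by a factor of 1.78.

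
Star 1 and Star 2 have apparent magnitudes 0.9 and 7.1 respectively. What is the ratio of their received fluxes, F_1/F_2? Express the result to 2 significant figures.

F_1/F_2 ≈ 300

Δm = 0.9 − (7.1) = -6.2
Flux ratio = 10^(−0.4 Δm) = 10^(−0.4 × -6.2) = 10^2.480 = 302.0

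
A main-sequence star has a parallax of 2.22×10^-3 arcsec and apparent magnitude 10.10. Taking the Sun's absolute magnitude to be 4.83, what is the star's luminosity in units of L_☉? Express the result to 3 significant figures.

d = 1/p = 1/2.22×10^-3″ = 450.5 pc
M = m − 5 log₁₀ d + 5 = 10.10 − 5·2.6536 + 5 = 1.832
M − M_☉ = 1.832 − 4.83 = -2.998
L/L_☉ = 10^(−0.4 × -2.998) = 15.82

L/L_☉ ≈ 15.8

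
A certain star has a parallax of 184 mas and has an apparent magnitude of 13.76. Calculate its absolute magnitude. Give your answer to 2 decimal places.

M ≈ 15.08

p = 184 mas = 0.184″ → d = 1/p = 5.435 pc
5 log₁₀(d/10 pc) = 5 log₁₀(5.435) − 5 = -1.324
M = m − 5 log₁₀(d/10) = 13.76 + 1.324 = 15.084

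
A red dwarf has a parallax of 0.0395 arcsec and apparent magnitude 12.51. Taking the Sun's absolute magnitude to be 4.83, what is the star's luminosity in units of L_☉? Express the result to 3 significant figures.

d = 1/p = 1/0.0395″ = 25.32 pc
M = m − 5 log₁₀ d + 5 = 12.51 − 5·1.4034 + 5 = 10.493
M − M_☉ = 10.493 − 4.83 = 5.663
L/L_☉ = 10^(−0.4 × 5.663) = 5.430×10^-3

L/L_☉ ≈ 5.43×10^-3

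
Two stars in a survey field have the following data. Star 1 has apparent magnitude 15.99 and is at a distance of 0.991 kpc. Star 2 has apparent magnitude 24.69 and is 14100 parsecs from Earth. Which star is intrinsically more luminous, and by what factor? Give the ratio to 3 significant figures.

Star 1 is more luminous, by a factor of 14.9.

Star 1: d = 0.991 kpc = 991.0 pc
Star 1: M = m − 5 log₁₀ d + 5 = 15.99 − 5·2.9961 + 5 = 6.010
Star 2: M = m − 5 log₁₀ d + 5 = 24.69 − 5·4.1492 + 5 = 8.944
ΔM = M_1 − M_2 = 6.010 − (8.944) = -2.934; smaller M is more luminous → Star 1.
L ratio = 10^(0.4 |ΔM|) = 10^1.174 = 14.92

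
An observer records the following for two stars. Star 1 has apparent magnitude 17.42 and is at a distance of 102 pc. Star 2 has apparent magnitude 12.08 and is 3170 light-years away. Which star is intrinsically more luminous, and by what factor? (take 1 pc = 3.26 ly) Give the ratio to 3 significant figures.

Star 2 is more luminous, by a factor of 12400.

Star 1: M = m − 5 log₁₀ d + 5 = 17.42 − 5·2.0086 + 5 = 12.377
Star 2: d = 3170 ly / 3.26 = 972.4 pc
Star 2: M = m − 5 log₁₀ d + 5 = 12.08 − 5·2.9878 + 5 = 2.141
ΔM = M_1 − M_2 = 12.377 − (2.141) = 10.236; smaller M is more luminous → Star 2.
L ratio = 10^(0.4 |ΔM|) = 10^4.094 = 12430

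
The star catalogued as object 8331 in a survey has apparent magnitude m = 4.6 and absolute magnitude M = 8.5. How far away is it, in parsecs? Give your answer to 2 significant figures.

μ = m − M = -3.900
m − M = 5 log₁₀ d − 5
log₁₀ d = (m − M)/5 + 1 = 0.2200
d = 10^0.2200 = 1.660 pc

d ≈ 1.7 pc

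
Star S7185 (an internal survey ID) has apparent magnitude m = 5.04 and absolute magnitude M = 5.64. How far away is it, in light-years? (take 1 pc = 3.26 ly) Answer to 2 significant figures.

d ≈ 25 ly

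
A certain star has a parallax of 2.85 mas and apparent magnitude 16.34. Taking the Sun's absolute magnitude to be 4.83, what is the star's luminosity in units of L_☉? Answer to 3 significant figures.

d = 1/p = 1000/2.85 mas = 350.9 pc
M = m − 5 log₁₀ d + 5 = 16.34 − 5·2.5452 + 5 = 8.614
M − M_☉ = 8.614 − 4.83 = 3.784
L/L_☉ = 10^(−0.4 × 3.784) = 0.03064

L/L_☉ ≈ 0.0306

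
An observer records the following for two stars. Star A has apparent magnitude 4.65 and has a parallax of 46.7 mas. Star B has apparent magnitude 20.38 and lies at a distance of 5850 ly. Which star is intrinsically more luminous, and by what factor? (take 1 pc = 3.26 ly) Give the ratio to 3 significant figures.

Star A is more luminous, by a factor of 279.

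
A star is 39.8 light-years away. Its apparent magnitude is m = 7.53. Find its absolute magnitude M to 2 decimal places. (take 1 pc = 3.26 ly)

d = 39.8 ly / 3.26 = 12.21 pc
5 log₁₀(d/10 pc) = 5 log₁₀(12.21) − 5 = 0.433
M = m − 5 log₁₀(d/10) = 7.53 − 0.433 = 7.097

M ≈ 7.10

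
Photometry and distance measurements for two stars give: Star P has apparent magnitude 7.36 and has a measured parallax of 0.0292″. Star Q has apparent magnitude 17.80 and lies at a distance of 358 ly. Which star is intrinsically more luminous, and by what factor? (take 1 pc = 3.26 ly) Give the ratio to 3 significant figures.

Star P: d = 1/p = 1/0.0292″ = 34.25 pc
Star P: M = m − 5 log₁₀ d + 5 = 7.36 − 5·1.5346 + 5 = 4.687
Star Q: d = 358 ly / 3.26 = 109.8 pc
Star Q: M = m − 5 log₁₀ d + 5 = 17.80 − 5·2.0407 + 5 = 12.597
ΔM = M_P − M_Q = 4.687 − (12.597) = -7.910; smaller M is more luminous → Star P.
L ratio = 10^(0.4 |ΔM|) = 10^3.164 = 1458

Star P is more luminous, by a factor of 1460.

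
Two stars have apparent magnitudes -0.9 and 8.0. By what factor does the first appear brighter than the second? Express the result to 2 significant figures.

3600

Magnitude difference = -8.9
Flux ratio = 10^(−0.4 Δm) = 10^(−0.4 × -8.9) = 10^3.560 = 3631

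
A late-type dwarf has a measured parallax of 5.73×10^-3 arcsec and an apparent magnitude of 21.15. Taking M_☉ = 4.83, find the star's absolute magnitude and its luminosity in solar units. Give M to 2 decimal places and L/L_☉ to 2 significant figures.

d = 1/p = 1/5.73×10^-3″ = 174.5 pc
M = m − 5 log₁₀ d + 5 = 21.15 − 5·2.2418 + 5 = 14.941
M − M_☉ = 14.941 − 4.83 = 10.111
L/L_☉ = 10^(−0.4 × 10.111) = 9.030×10^-5

M ≈ 14.94; L/L_☉ ≈ 9.0×10^-5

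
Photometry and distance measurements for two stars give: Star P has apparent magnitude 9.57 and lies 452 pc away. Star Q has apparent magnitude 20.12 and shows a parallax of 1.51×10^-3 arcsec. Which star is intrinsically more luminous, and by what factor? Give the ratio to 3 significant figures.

Star P is more luminous, by a factor of 7730.

Star P: M = m − 5 log₁₀ d + 5 = 9.57 − 5·2.6551 + 5 = 1.294
Star Q: d = 1/p = 1/1.51×10^-3″ = 662.3 pc
Star Q: M = m − 5 log₁₀ d + 5 = 20.12 − 5·2.8210 + 5 = 11.015
ΔM = M_P − M_Q = 1.294 − (11.015) = -9.721; smaller M is more luminous → Star P.
L ratio = 10^(0.4 |ΔM|) = 10^3.888 = 7731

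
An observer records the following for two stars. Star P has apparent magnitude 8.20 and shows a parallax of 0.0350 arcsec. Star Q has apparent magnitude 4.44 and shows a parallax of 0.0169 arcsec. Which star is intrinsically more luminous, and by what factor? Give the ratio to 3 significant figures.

Star Q is more luminous, by a factor of 137.

Star P: d = 1/p = 1/0.0350″ = 28.57 pc
Star P: M = m − 5 log₁₀ d + 5 = 8.20 − 5·1.4559 + 5 = 5.920
Star Q: d = 1/p = 1/0.0169″ = 59.17 pc
Star Q: M = m − 5 log₁₀ d + 5 = 4.44 − 5·1.7721 + 5 = 0.579
ΔM = M_P − M_Q = 5.920 − (0.579) = 5.341; smaller M is more luminous → Star Q.
L ratio = 10^(0.4 |ΔM|) = 10^2.136 = 136.9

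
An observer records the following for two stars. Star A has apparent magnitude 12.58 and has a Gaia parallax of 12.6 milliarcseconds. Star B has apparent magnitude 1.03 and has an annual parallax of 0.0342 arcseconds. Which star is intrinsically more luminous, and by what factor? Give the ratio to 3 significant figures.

Star A: p = 12.6 mas = 0.0126″ → d = 1/p = 79.37 pc
Star A: M = m − 5 log₁₀ d + 5 = 12.58 − 5·1.8996 + 5 = 8.082
Star B: d = 1/p = 1/0.0342″ = 29.24 pc
Star B: M = m − 5 log₁₀ d + 5 = 1.03 − 5·1.4660 + 5 = -1.300
ΔM = M_A − M_B = 8.082 − (-1.300) = 9.382; smaller M is more luminous → Star B.
L ratio = 10^(0.4 |ΔM|) = 10^3.753 = 5658

Star B is more luminous, by a factor of 5660.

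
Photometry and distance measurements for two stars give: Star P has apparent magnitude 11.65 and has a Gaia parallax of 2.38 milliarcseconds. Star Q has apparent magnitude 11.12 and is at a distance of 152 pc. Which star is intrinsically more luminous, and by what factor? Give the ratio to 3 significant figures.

Star P is more luminous, by a factor of 4.69.

Star P: p = 2.38 mas = 2.38×10^-3″ → d = 1/p = 420.2 pc
Star P: M = m − 5 log₁₀ d + 5 = 11.65 − 5·2.6234 + 5 = 3.533
Star Q: M = m − 5 log₁₀ d + 5 = 11.12 − 5·2.1818 + 5 = 5.211
ΔM = M_P − M_Q = 3.533 − (5.211) = -1.678; smaller M is more luminous → Star P.
L ratio = 10^(0.4 |ΔM|) = 10^0.671 = 4.690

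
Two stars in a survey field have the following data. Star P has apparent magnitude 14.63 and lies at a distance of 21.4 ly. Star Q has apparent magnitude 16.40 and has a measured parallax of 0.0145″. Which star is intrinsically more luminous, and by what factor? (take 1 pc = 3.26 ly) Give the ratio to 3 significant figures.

Star P: d = 21.4 ly / 3.26 = 6.564 pc
Star P: M = m − 5 log₁₀ d + 5 = 14.63 − 5·0.8172 + 5 = 15.544
Star Q: d = 1/p = 1/0.0145″ = 68.97 pc
Star Q: M = m − 5 log₁₀ d + 5 = 16.40 − 5·1.8386 + 5 = 12.207
ΔM = M_P − M_Q = 15.544 − (12.207) = 3.337; smaller M is more luminous → Star Q.
L ratio = 10^(0.4 |ΔM|) = 10^1.335 = 21.62

Star Q is more luminous, by a factor of 21.6.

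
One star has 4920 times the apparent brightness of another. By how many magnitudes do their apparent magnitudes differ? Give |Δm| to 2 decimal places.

Pogson: Δm = −2.5 log₁₀(ratio) = −2.5 log₁₀(4920) = −2.5 × 3.6920 = -9.230

|Δm| ≈ 9.23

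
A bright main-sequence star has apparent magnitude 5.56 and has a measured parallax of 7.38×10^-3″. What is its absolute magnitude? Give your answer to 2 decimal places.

M ≈ -0.10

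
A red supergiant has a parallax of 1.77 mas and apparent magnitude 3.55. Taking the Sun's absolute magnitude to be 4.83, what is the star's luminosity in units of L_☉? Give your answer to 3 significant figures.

L/L_☉ ≈ 10400

d = 1/p = 1000/1.77 mas = 565.0 pc
M = m − 5 log₁₀ d + 5 = 3.55 − 5·2.7520 + 5 = -5.210
M − M_☉ = -5.210 − 4.83 = -10.040
L/L_☉ = 10^(−0.4 × -10.040) = 10380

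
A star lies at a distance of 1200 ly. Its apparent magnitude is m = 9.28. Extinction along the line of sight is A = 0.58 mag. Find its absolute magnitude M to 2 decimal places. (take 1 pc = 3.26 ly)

d = 1200 ly / 3.26 = 368.1 pc
5 log₁₀(d/10 pc) = 5 log₁₀(368.1) − 5 = 7.830
M = m − 5 log₁₀(d/10) − A = 9.28 − 7.830 − 0.58 = 0.870

M ≈ 0.87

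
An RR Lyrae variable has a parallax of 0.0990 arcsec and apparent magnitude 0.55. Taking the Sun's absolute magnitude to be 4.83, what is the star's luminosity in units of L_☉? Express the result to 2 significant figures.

L/L_☉ ≈ 53

d = 1/p = 1/0.0990″ = 10.10 pc
M = m − 5 log₁₀ d + 5 = 0.55 − 5·1.0044 + 5 = 0.528
M − M_☉ = 0.528 − 4.83 = -4.302
L/L_☉ = 10^(−0.4 × -4.302) = 52.57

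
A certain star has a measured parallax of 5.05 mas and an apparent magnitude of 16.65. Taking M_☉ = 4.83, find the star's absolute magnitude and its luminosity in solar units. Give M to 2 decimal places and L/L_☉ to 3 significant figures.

d = 1/p = 1000/5.05 mas = 198.0 pc
M = m − 5 log₁₀ d + 5 = 16.65 − 5·2.2967 + 5 = 10.166
M − M_☉ = 10.166 − 4.83 = 5.336
L/L_☉ = 10^(−0.4 × 5.336) = 7.335×10^-3

M ≈ 10.17; L/L_☉ ≈ 7.34×10^-3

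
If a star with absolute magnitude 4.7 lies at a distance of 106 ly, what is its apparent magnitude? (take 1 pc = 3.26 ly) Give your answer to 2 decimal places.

d = 106 ly / 3.26 = 32.52 pc
m = M + 5 log₁₀ d − 5 = 4.7 + 5·1.5121 − 5 = 7.260

m ≈ 7.26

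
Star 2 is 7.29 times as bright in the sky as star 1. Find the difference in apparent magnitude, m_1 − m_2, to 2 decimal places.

Pogson: Δm = −2.5 log₁₀(ratio) = −2.5 log₁₀(7.29) = −2.5 × 0.8627 = -2.157
Star 2 is brighter so has the smaller magnitude: m_1 − m_2 is positive.

m_1 − m_2 ≈ 2.16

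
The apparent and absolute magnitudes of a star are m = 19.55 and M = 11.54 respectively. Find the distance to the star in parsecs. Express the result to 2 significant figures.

d ≈ 400 pc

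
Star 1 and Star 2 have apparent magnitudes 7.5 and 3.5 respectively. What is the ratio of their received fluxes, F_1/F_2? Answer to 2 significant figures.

F_1/F_2 ≈ 0.025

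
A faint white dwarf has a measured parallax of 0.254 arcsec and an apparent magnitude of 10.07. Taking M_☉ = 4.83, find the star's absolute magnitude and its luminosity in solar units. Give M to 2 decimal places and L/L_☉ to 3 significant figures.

d = 1/p = 1/0.254″ = 3.937 pc
M = m − 5 log₁₀ d + 5 = 10.07 − 5·0.5952 + 5 = 12.094
M − M_☉ = 12.094 − 4.83 = 7.264
L/L_☉ = 10^(−0.4 × 7.264) = 1.243×10^-3

M ≈ 12.09; L/L_☉ ≈ 1.24×10^-3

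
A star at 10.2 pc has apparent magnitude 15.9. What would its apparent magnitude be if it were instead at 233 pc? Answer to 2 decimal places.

m ≈ 22.69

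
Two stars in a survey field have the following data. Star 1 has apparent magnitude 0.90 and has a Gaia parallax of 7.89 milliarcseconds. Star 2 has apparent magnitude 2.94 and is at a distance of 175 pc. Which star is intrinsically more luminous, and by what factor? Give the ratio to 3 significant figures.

Star 1 is more luminous, by a factor of 3.43.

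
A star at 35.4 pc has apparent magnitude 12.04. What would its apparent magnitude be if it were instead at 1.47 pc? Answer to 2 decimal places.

m ≈ 5.13

Flux ∝ 1/d², so Δm = 5 log₁₀(d₂/d₁) = 5 log₁₀(1.47/35.4) = -6.908
m₂ = m₁ + Δm = 12.04 + (-6.908) = 5.132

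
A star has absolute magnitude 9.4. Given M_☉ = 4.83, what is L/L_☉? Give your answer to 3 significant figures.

M − M_☉ = 9.4 − 4.83 = 4.570
L/L_☉ = 10^(−0.4 (M − M_☉)) = 10^-1.828 = 0.01486

L/L_☉ ≈ 0.0149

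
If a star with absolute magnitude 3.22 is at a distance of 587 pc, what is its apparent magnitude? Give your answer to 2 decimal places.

m = M + 5 log₁₀ d − 5 = 3.22 + 5·2.7686 − 5 = 12.063

m ≈ 12.06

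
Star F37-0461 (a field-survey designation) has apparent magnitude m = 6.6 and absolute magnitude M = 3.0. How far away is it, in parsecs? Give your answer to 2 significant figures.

d ≈ 52 pc

Distance modulus: m − M = 6.6 − (3.0) = 3.600
m − M = 5 log₁₀ d − 5
log₁₀ d = (m − M)/5 + 1 = 1.7200
d = 10^1.7200 = 52.48 pc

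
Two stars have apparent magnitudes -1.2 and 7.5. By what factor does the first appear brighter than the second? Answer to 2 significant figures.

3000

Magnitude difference = -8.7
Flux ratio = 10^(−0.4 Δm) = 10^(−0.4 × -8.7) = 10^3.480 = 3020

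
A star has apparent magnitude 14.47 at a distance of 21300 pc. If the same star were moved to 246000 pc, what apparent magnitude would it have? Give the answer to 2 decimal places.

Flux ∝ 1/d², so Δm = 5 log₁₀(d₂/d₁) = 5 log₁₀(246000/21300) = 5.313
m₂ = m₁ + Δm = 14.47 + (5.313) = 19.783

m ≈ 19.78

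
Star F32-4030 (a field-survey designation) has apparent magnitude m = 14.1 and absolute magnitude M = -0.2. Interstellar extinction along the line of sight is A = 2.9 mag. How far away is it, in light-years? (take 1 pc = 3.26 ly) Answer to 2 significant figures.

m − M = 5 log₁₀(d/10 pc) + A  ⇒  14.1 − (-0.2) − 2.9 = 5 log₁₀(d/10)
11.400 = 5 log₁₀(d/10)
log₁₀ d = (m − M − A)/5 + 1 = 3.2800
d = 10^3.2800 = 1905 pc
= 6212 ly

d ≈ 6200 ly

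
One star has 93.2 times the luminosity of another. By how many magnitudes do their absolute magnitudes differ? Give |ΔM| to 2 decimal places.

Pogson: ΔM = −2.5 log₁₀(ratio) = −2.5 log₁₀(93.2) = −2.5 × 1.9694 = -4.924

|ΔM| ≈ 4.92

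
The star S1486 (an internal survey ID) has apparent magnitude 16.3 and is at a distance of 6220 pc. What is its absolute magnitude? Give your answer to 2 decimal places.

M ≈ 2.33

5 log₁₀(d/10 pc) = 5 log₁₀(6220) − 5 = 13.969
M = m − 5 log₁₀(d/10) = 16.3 − 13.969 = 2.331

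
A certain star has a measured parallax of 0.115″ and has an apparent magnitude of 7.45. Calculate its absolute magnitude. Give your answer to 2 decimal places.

d = 1/p = 1/0.115″ = 8.696 pc
5 log₁₀(d/10 pc) = 5 log₁₀(8.696) − 5 = -0.303
M = m − 5 log₁₀(d/10) = 7.45 + 0.303 = 7.753

M ≈ 7.75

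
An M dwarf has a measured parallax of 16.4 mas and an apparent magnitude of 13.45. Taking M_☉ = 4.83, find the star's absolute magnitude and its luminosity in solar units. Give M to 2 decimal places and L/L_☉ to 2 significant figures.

d = 1/p = 1000/16.4 mas = 60.98 pc
M = m − 5 log₁₀ d + 5 = 13.45 − 5·1.7852 + 5 = 9.524
M − M_☉ = 9.524 − 4.83 = 4.694
L/L_☉ = 10^(−0.4 × 4.694) = 0.01325

M ≈ 9.52; L/L_☉ ≈ 0.013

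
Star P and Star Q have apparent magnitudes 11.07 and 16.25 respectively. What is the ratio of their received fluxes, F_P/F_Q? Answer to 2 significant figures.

Δm = 11.07 − (16.25) = -5.18
Flux ratio = 10^(−0.4 Δm) = 10^(−0.4 × -5.18) = 10^2.072 = 118.0

F_P/F_Q ≈ 120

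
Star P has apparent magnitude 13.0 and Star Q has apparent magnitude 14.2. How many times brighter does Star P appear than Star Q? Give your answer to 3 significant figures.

Magnitude difference = -1.2
Flux ratio = 10^(−0.4 Δm) = 10^(−0.4 × -1.2) = 10^0.480 = 3.020

3.02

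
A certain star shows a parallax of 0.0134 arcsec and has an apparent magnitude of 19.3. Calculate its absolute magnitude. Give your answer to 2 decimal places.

M ≈ 14.94

d = 1/p = 1/0.0134″ = 74.63 pc
5 log₁₀(d/10 pc) = 5 log₁₀(74.63) − 5 = 4.364
M = m − 5 log₁₀(d/10) = 19.3 − 4.364 = 14.936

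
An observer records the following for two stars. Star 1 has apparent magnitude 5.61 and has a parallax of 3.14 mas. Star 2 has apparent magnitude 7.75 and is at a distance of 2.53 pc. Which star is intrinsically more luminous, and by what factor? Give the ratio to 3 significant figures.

Star 1 is more luminous, by a factor of 114000.

Star 1: p = 3.14 mas = 3.14×10^-3″ → d = 1/p = 318.5 pc
Star 1: M = m − 5 log₁₀ d + 5 = 5.61 − 5·2.5031 + 5 = -1.905
Star 2: M = m − 5 log₁₀ d + 5 = 7.75 − 5·0.4031 + 5 = 10.734
ΔM = M_1 − M_2 = -1.905 − (10.734) = -12.640; smaller M is more luminous → Star 1.
L ratio = 10^(0.4 |ΔM|) = 10^5.056 = 113700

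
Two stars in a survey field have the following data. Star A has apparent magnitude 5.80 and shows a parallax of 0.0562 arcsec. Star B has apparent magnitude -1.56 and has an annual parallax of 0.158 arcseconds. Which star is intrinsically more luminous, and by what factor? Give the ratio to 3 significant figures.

Star B is more luminous, by a factor of 111.

Star A: d = 1/p = 1/0.0562″ = 17.79 pc
Star A: M = m − 5 log₁₀ d + 5 = 5.80 − 5·1.2503 + 5 = 4.549
Star B: d = 1/p = 1/0.158″ = 6.329 pc
Star B: M = m − 5 log₁₀ d + 5 = -1.56 − 5·0.8013 + 5 = -0.567
ΔM = M_A − M_B = 4.549 − (-0.567) = 5.115; smaller M is more luminous → Star B.
L ratio = 10^(0.4 |ΔM|) = 10^2.046 = 111.2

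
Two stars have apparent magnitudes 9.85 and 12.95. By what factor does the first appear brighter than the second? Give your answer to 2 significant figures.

Magnitude difference = -3.10
Flux ratio = 10^(−0.4 Δm) = 10^(−0.4 × -3.10) = 10^1.240 = 17.38

17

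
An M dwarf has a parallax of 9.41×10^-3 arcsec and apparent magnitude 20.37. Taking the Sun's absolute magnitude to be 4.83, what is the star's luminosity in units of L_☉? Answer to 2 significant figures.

L/L_☉ ≈ 6.9×10^-5

d = 1/p = 1/9.41×10^-3″ = 106.3 pc
M = m − 5 log₁₀ d + 5 = 20.37 − 5·2.0264 + 5 = 15.238
M − M_☉ = 15.238 − 4.83 = 10.408
L/L_☉ = 10^(−0.4 × 10.408) = 6.868×10^-5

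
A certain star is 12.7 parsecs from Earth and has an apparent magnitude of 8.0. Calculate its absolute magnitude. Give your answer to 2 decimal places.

5 log₁₀(d/10 pc) = 5 log₁₀(12.70) − 5 = 0.519
M = m − 5 log₁₀(d/10) = 8.0 − 0.519 = 7.481

M ≈ 7.48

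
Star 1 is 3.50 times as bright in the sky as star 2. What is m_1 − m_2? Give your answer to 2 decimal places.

m_1 − m_2 ≈ -1.36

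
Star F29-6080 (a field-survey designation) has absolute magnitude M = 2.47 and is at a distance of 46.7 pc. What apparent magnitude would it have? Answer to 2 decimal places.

m ≈ 5.82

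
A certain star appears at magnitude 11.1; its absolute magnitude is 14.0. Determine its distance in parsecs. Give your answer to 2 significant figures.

d ≈ 2.6 pc

Distance modulus: m − M = 11.1 − (14.0) = -2.900
m − M = 5 log₁₀ d − 5
log₁₀ d = (m − M)/5 + 1 = 0.4200
d = 10^0.4200 = 2.630 pc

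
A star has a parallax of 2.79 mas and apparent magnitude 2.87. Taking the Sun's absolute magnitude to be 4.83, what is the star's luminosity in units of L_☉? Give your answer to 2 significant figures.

d = 1/p = 1000/2.79 mas = 358.4 pc
M = m − 5 log₁₀ d + 5 = 2.87 − 5·2.5544 + 5 = -4.902
M − M_☉ = -4.902 − 4.83 = -9.732
L/L_☉ = 10^(−0.4 × -9.732) = 7813

L/L_☉ ≈ 7800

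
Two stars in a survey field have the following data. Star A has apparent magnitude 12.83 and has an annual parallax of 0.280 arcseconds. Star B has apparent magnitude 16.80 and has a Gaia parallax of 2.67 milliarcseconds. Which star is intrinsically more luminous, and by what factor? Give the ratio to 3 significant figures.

Star B is more luminous, by a factor of 284.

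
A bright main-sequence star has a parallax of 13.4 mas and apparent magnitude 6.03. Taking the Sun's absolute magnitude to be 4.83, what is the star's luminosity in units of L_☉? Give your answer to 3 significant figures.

L/L_☉ ≈ 18.4

d = 1/p = 1000/13.4 mas = 74.63 pc
M = m − 5 log₁₀ d + 5 = 6.03 − 5·1.8729 + 5 = 1.666
M − M_☉ = 1.666 − 4.83 = -3.164
L/L_☉ = 10^(−0.4 × -3.164) = 18.44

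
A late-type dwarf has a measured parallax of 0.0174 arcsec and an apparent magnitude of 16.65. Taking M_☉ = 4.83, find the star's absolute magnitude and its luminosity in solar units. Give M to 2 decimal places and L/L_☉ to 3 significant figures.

d = 1/p = 1/0.0174″ = 57.47 pc
M = m − 5 log₁₀ d + 5 = 16.65 − 5·1.7595 + 5 = 12.853
M − M_☉ = 12.853 − 4.83 = 8.023
L/L_☉ = 10^(−0.4 × 8.023) = 6.179×10^-4

M ≈ 12.85; L/L_☉ ≈ 6.18×10^-4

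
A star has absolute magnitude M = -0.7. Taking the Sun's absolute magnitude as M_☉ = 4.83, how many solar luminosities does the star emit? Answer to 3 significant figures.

L/L_☉ ≈ 163

M − M_☉ = -0.7 − 4.83 = -5.530
L/L_☉ = 10^(−0.4 (M − M_☉)) = 10^2.212 = 162.9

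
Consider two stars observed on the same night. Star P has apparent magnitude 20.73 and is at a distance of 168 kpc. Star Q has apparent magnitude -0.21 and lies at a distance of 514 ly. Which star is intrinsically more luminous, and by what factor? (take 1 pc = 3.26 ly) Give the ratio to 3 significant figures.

Star Q is more luminous, by a factor of 209.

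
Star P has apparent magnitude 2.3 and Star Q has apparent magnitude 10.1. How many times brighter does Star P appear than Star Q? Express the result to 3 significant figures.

1320

Δm = 2.3 − (10.1) = -7.8
Flux ratio = 10^(−0.4 Δm) = 10^(−0.4 × -7.8) = 10^3.120 = 1318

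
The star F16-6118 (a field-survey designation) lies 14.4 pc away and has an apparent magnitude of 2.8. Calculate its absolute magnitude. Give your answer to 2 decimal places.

5 log₁₀(d/10 pc) = 5 log₁₀(14.40) − 5 = 0.792
M = m − 5 log₁₀(d/10) = 2.8 − 0.792 = 2.008

M ≈ 2.01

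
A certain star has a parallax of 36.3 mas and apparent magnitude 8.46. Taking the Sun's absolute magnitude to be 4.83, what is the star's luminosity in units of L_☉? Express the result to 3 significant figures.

L/L_☉ ≈ 0.268

d = 1/p = 1000/36.3 mas = 27.55 pc
M = m − 5 log₁₀ d + 5 = 8.46 − 5·1.4401 + 5 = 6.260
M − M_☉ = 6.260 − 4.83 = 1.430
L/L_☉ = 10^(−0.4 × 1.430) = 0.2680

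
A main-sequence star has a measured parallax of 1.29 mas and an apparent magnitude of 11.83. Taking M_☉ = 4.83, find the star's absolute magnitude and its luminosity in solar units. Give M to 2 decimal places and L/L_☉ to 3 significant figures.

M ≈ 2.38; L/L_☉ ≈ 9.52

d = 1/p = 1000/1.29 mas = 775.2 pc
M = m − 5 log₁₀ d + 5 = 11.83 − 5·2.8894 + 5 = 2.383
M − M_☉ = 2.383 − 4.83 = -2.447
L/L_☉ = 10^(−0.4 × -2.447) = 9.524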